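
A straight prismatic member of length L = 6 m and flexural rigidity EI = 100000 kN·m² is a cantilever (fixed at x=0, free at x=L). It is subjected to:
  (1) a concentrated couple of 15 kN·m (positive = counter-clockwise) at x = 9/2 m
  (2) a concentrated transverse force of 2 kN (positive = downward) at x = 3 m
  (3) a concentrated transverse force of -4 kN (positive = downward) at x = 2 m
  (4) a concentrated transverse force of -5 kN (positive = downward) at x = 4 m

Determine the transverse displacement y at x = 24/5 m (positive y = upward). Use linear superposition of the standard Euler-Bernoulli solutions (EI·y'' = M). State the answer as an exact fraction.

y(24/5) = 37159/12000000 m

Load 1 — applied couple M₀=15 kN·m at a=9/2 m (b=L-a=3/2):
  y_1 = M₀a(2x-a)/(2EI)  [x>a] = 15·(9/2)·(2·(24/5)-(9/2))/(2·100000) = 1377/800000 m
Load 2 — point force P=2 kN at a=3 m (b=L-a=3):
  y_2 = -Pa²(3x-a)/(6EI)  [x>a] = -2·3²·(3·(24/5)-3)/(6·100000) = -171/500000 m
Load 3 — point force P=-4 kN at a=2 m (b=L-a=4):
  y_3 = -Pa²(3x-a)/(6EI)  [x>a] = -(-4)·2²·(3·(24/5)-2)/(6·100000) = 31/93750 m
Load 4 — point force P=-5 kN at a=4 m (b=L-a=2):
  y_4 = -Pa²(3x-a)/(6EI)  [x>a] = -(-5)·4²·(3·(24/5)-4)/(6·100000) = 13/9375 m
Superposition: y = Σ y_i = 37159/12000000 m ≈ 0.003097 m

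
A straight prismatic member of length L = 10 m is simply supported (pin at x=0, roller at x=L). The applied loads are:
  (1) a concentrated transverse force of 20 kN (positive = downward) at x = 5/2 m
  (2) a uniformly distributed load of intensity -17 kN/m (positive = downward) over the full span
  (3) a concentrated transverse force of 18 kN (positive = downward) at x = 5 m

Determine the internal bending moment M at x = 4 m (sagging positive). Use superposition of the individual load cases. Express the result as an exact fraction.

Load 1 — point force P=20 kN at a=5/2 m (b=L-a=15/2):
  M_1 = Pa(L-x)/L  [x>a] = 20·(5/2)·(10-4)/10 = 30 kN·m
Load 2 — uniform load w=-17 kN/m over full span:
  M_2 = wx(L-x)/2 = (-17)·4·(10-4)/2 = -204 kN·m
Load 3 — point force P=18 kN at a=5 m (b=L-a=5):
  M_3 = Pbx/L  [x≤a] = 18·5·4/10 = 36 kN·m
Superposition: M = Σ M_i = -138 kN·m ≈ -138.000000 kN·m

M(4) = -138 kN·m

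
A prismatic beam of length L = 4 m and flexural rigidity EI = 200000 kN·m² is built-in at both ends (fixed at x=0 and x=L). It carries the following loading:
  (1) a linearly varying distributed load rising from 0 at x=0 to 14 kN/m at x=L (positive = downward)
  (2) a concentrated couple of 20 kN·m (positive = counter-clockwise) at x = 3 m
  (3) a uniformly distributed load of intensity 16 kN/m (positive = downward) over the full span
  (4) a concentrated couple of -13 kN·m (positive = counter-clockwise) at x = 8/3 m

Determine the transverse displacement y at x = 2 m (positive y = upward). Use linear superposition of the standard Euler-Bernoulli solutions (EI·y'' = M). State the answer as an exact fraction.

y(2) = -157/1800000 m

Load 1 — triangular load w₀=14 kN/m (0→w₀ over full span):
  y_1 = -w₀x²(L-x)²(x+2L)/(120LEI) = -14·2²·(4-2)²·(2+2·4)/(120·4·200000) = -7/300000 m
Load 2 — applied couple M₀=20 kN·m at a=3 m (b=L-a=1):
  y_2 = (R_Ax³/6 - M_Ax²/2)/EI  [x≤a] with R_A=45/8, M_A=25/4 = ((45/8)·2³/6 - (25/4)·2²/2)/200000 = -1/40000 m
Load 3 — uniform load w=16 kN/m over full span:
  y_3 = -wx²(L-x)²/(24EI) = -16·2²·(4-2)²/(24·200000) = -1/18750 m
Load 4 — applied couple M₀=-13 kN·m at a=8/3 m (b=L-a=4/3):
  y_4 = (R_Ax³/6 - M_Ax²/2)/EI  [x≤a] with R_A=-13/3, M_A=-13/3 = ((-13/3)·2³/6 - (-13/3)·2²/2)/200000 = 13/900000 m
Superposition: y = Σ y_i = -157/1800000 m ≈ -0.000087 m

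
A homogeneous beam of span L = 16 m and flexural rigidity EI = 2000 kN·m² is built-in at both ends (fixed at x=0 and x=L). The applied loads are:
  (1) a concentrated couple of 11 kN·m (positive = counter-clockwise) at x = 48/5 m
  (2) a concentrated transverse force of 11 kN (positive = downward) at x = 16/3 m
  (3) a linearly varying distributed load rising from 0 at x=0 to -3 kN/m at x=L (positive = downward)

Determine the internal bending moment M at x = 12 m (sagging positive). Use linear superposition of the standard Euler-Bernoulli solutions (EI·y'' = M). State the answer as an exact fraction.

M(12) = -7472/675 kN·m

Load 1 — applied couple M₀=11 kN·m at a=48/5 m (b=L-a=32/5):
  M_1 = R_Ax - M_A - M₀  [x>a] with R_A=99/100, M_A=88/25 = (99/100)·12 - (88/25) - 11 = -66/25 kN·m
Load 2 — point force P=11 kN at a=16/3 m (b=L-a=32/3):
  M_2 = Pa²(a+3b)(L-x)/L³ - Pa²b/L²  [x>a] = 11·(16/3)²·((16/3)+3·(32/3))·(16-12)/16³ - 11·(16/3)²·(32/3)/16² = -44/27 kN·m
Load 3 — triangular load w₀=-3 kN/m (0→w₀ over full span):
  M_3 = 3w₀Lx/20 - w₀L²/30 - w₀x³/(6L) = 3·(-3)·16·12/20 - (-3)·16²/30 - (-3)·12³/(6·16) = -34/5 kN·m
Superposition: M = Σ M_i = -7472/675 kN·m ≈ -11.069630 kN·m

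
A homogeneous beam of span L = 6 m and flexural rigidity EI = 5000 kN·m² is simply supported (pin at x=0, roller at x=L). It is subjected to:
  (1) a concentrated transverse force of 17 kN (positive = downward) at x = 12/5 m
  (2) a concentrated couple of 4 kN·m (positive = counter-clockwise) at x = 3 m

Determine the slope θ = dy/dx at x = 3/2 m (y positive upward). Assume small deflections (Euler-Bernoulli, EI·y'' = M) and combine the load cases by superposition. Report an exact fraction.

Load 1 — point force P=17 kN at a=12/5 m (b=L-a=18/5):
  θ_1 = -Pb(L²-b²-3x²)/(6LEI)  [x≤a] = -17·(18/5)·(6²-(18/5)²-3·(3/2)²)/(6·6·5000) = -27693/5000000 rad
Load 2 — applied couple M₀=4 kN·m at a=3 m (b=L-a=3):
  θ_2 = (M₀x²/(2L)+C₁)/EI  [x≤a] with C₁=M₀(3b²-L²)/(6L)=-1 = (4·(3/2)²/(2·6)+(-1))/5000 = -1/20000 rad
Superposition: θ = Σ θ_i = -27943/5000000 rad ≈ -0.005589 rad

θ(3/2) = -27943/5000000 rad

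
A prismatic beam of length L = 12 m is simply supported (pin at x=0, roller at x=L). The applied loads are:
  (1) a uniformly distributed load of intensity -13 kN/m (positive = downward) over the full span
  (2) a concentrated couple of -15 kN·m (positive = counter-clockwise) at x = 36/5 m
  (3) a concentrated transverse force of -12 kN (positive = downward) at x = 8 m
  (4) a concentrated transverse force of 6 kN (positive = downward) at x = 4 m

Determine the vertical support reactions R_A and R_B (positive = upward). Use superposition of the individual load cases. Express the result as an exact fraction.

R_A = -317/4 kN, R_B = -331/4 kN

Load 1 — uniform load w=-13 kN/m over full span:
  R_A = wL/2 = (-13)·12/2 = -78 kN
  R_B = wL/2 = (-13)·12/2 = -78 kN
Load 2 — applied couple M₀=-15 kN·m at a=36/5 m (b=L-a=24/5):
  R_A = M₀/L = (-15)/12 = -5/4 kN
  R_B = -M₀/L = -(-15)/12 = 5/4 kN
Load 3 — point force P=-12 kN at a=8 m (b=L-a=4):
  R_A = Pb/L = (-12)·4/12 = -4 kN
  R_B = Pa/L = (-12)·8/12 = -8 kN
Load 4 — point force P=6 kN at a=4 m (b=L-a=8):
  R_A = Pb/L = 6·8/12 = 4 kN
  R_B = Pa/L = 6·4/12 = 2 kN
Superposition: R_A = -317/4 kN, R_B = -331/4 kN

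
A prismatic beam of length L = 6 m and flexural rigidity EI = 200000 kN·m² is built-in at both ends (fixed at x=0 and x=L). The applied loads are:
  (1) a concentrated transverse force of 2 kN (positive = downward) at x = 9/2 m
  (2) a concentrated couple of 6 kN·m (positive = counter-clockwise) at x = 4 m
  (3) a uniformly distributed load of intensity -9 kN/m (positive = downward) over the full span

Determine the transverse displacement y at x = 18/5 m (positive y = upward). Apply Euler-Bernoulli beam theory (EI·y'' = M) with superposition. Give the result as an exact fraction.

y(18/5) = 120933/1000000000 m

Load 1 — point force P=2 kN at a=9/2 m (b=L-a=3/2):
  y_1 = -Pb²x²(3aL-(3a+b)x)/(6L³EI)  [x≤a] = -2·(3/2)²·(18/5)²·(3·(9/2)·6-(3·(9/2)+(3/2))·(18/5))/(6·6³·200000) = -243/40000000 m
Load 2 — applied couple M₀=6 kN·m at a=4 m (b=L-a=2):
  y_2 = (R_Ax³/6 - M_Ax²/2)/EI  [x≤a] with R_A=4/3, M_A=2 = ((4/3)·(18/5)³/6 - 2·(18/5)²/2)/200000 = -81/6250000 m
Load 3 — uniform load w=-9 kN/m over full span:
  y_3 = -wx²(L-x)²/(24EI) = -(-9)·(18/5)²·(6-(18/5))²/(24·200000) = 2187/15625000 m
Superposition: y = Σ y_i = 120933/1000000000 m ≈ 0.000121 m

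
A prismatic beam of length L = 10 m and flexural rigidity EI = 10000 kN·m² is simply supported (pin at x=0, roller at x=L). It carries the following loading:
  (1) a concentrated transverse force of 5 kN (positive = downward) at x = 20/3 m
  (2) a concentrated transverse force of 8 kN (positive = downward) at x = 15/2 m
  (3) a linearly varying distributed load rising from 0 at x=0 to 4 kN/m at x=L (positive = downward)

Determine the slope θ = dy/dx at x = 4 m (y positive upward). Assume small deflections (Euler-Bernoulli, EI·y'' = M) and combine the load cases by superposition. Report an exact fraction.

Load 1 — point force P=5 kN at a=20/3 m (b=L-a=10/3):
  θ_1 = -Pb(L²-b²-3x²)/(6LEI)  [x≤a] = -5·(10/3)·(10²-(10/3)²-3·4²)/(6·10·10000) = -23/20250 rad
Load 2 — point force P=8 kN at a=15/2 m (b=L-a=5/2):
  θ_2 = -Pb(L²-b²-3x²)/(6LEI)  [x≤a] = -8·(5/2)·(10²-(5/2)²-3·4²)/(6·10·10000) = -61/40000 rad
Load 3 — triangular load w₀=4 kN/m (0→w₀ over full span):
  θ_3 = -w₀(7L⁴-30L²x²+15x⁴)/(360LEI) = -4·(7·10⁴-30·10²·4²+15·4⁴)/(360·10·10000) = -323/112500 rad
Superposition: θ = Σ θ_i = -89617/16200000 rad ≈ -0.005532 rad

θ(4) = -89617/16200000 rad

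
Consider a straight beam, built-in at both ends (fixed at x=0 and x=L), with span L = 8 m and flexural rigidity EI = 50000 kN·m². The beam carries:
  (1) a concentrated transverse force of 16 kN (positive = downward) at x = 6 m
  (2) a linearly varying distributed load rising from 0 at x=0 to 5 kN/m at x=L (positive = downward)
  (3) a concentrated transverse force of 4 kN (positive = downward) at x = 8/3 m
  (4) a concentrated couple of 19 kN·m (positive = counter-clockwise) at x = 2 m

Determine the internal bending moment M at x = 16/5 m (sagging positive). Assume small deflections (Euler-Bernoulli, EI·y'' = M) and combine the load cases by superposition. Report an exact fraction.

M(16/5) = 30671/10800 kN·m

Load 1 — point force P=16 kN at a=6 m (b=L-a=2):
  M_1 = Pb²(3a+b)x/L³ - Pab²/L²  [x≤a] = 16·2²·(3·6+2)·(16/5)/8³ - 16·6·2²/8² = 2 kN·m
Load 2 — triangular load w₀=5 kN/m (0→w₀ over full span):
  M_2 = 3w₀Lx/20 - w₀L²/30 - w₀x³/(6L) = 3·5·8·(16/5)/20 - 5·8²/30 - 5·(16/5)³/(6·8) = 128/25 kN·m
Load 3 — point force P=4 kN at a=8/3 m (b=L-a=16/3):
  M_3 = Pa²(a+3b)(L-x)/L³ - Pa²b/L²  [x>a] = 4·(8/3)²·((8/3)+3·(16/3))·(8-(16/5))/8³ - 4·(8/3)²·(16/3)/8² = 352/135 kN·m
Load 4 — applied couple M₀=19 kN·m at a=2 m (b=L-a=6):
  M_4 = R_Ax - M_A - M₀  [x>a] with R_A=171/64, M_A=-57/16 = (171/64)·(16/5) - (-57/16) - 19 = -551/80 kN·m
Superposition: M = Σ M_i = 30671/10800 kN·m ≈ 2.839907 kN·m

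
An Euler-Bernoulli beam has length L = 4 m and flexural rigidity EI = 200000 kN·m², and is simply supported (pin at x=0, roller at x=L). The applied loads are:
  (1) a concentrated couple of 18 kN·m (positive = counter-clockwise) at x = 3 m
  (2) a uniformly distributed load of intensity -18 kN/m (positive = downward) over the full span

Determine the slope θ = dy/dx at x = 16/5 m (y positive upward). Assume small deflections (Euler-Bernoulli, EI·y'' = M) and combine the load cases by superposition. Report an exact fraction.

Load 1 — applied couple M₀=18 kN·m at a=3 m (b=L-a=1):
  θ_1 = (M₀x²/(2L)-M₀(x-a)+C₁)/EI  [x>a] with C₁=M₀(3b²-L²)/(6L)=-39/4 = (18·(16/5)²/(2·4)-18·((16/5)-3)+(-39/4))/200000 = 969/20000000 rad
Load 2 — uniform load w=-18 kN/m over full span:
  θ_2 = -w(L³-6Lx²+4x³)/(24EI) = -(-18)·(4³-6·4·(16/5)²+4·(16/5)³)/(24·200000) = -297/1562500 rad
Superposition: θ = Σ θ_i = -14163/100000000 rad ≈ -0.000142 rad

θ(16/5) = -14163/100000000 rad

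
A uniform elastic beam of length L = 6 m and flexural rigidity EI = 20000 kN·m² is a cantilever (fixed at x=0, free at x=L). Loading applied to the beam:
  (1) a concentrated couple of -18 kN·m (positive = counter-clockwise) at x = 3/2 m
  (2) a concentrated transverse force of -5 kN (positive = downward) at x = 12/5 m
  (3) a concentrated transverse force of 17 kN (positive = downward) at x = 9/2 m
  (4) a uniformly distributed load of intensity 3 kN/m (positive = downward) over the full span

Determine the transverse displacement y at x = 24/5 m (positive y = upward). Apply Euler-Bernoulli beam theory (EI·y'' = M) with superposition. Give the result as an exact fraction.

y(24/5) = -9764217/200000000 m

Load 1 — applied couple M₀=-18 kN·m at a=3/2 m (b=L-a=9/2):
  y_1 = M₀a(2x-a)/(2EI)  [x>a] = (-18)·(3/2)·(2·(24/5)-(3/2))/(2·20000) = -2187/400000 m
Load 2 — point force P=-5 kN at a=12/5 m (b=L-a=18/5):
  y_2 = -Pa²(3x-a)/(6EI)  [x>a] = -(-5)·(12/5)²·(3·(24/5)-(12/5))/(6·20000) = 9/3125 m
Load 3 — point force P=17 kN at a=9/2 m (b=L-a=3/2):
  y_3 = -Pa²(3x-a)/(6EI)  [x>a] = -17·(9/2)²·(3·(24/5)-(9/2))/(6·20000) = -45441/1600000 m
Load 4 — uniform load w=3 kN/m over full span:
  y_4 = -wx²(x²-4Lx+6L²)/(24EI) = -3·(24/5)²·((24/5)²-4·6·(24/5)+6·6²)/(24·20000) = -6966/390625 m
Superposition: y = Σ y_i = -9764217/200000000 m ≈ -0.048821 m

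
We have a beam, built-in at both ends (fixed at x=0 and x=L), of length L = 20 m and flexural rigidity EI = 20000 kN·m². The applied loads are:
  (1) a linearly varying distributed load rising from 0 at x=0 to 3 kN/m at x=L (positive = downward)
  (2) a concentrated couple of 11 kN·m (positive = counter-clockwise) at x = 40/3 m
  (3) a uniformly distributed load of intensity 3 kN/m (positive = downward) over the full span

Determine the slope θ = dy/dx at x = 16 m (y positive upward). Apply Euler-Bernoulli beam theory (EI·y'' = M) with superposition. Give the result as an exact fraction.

θ(16) = 563/37500 rad

Load 1 — triangular load w₀=3 kN/m (0→w₀ over full span):
  θ_1 = -w₀(2x(L-x)(L-2x)(x+2L)+x²(L-x)²)/(120LEI) = -3·(2·16·(20-16)·(20-2·16)·(16+2·20)+16²·(20-16)²)/(120·20·20000) = 16/3125 rad
Load 2 — applied couple M₀=11 kN·m at a=40/3 m (b=L-a=20/3):
  θ_2 = (R_Ax²/2 - M_Ax - M₀(x-a))/EI  [x>a] with R_A=11/15, M_A=11/3 = ((11/15)·16²/2 - (11/3)·16 - 11·(16-(40/3)))/20000 = 11/37500 rad
Load 3 — uniform load w=3 kN/m over full span:
  θ_3 = -wx(L-x)(L-2x)/(12EI) = -3·16·(20-16)·(20-2·16)/(12·20000) = 6/625 rad
Superposition: θ = Σ θ_i = 563/37500 rad ≈ 0.015013 rad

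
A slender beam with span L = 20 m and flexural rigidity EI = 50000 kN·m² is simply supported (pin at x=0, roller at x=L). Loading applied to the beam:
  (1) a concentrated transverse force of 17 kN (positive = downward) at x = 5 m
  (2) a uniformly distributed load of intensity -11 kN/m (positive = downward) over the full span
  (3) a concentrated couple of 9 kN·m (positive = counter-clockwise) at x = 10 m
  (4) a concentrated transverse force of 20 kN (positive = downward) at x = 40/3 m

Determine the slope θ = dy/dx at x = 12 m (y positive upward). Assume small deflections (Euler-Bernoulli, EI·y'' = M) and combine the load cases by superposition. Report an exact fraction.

Load 1 — point force P=17 kN at a=5 m (b=L-a=15):
  θ_1 = -Pa(2L²-6Lx+3x²+a²)/(6LEI)  [x>a] = -17·5·(2·20²-6·20·12+3·12²+5²)/(6·20·50000) = 1037/400000 rad
Load 2 — uniform load w=-11 kN/m over full span:
  θ_2 = -w(L³-6Lx²+4x³)/(24EI) = -(-11)·(20³-6·20·12²+4·12³)/(24·50000) = -407/18750 rad
Load 3 — applied couple M₀=9 kN·m at a=10 m (b=L-a=10):
  θ_3 = (M₀x²/(2L)-M₀(x-a)+C₁)/EI  [x>a] with C₁=M₀(3b²-L²)/(6L)=-15/2 = (9·12²/(2·20)-9·(12-10)+(-15/2))/50000 = 69/500000 rad
Load 4 — point force P=20 kN at a=40/3 m (b=L-a=20/3):
  θ_4 = -Pb(L²-b²-3x²)/(6LEI)  [x≤a] = -20·(20/3)·(20²-(20/3)²-3·12²)/(6·20·50000) = 86/50625 rad
Superposition: θ = Σ θ_i = -2798939/162000000 rad ≈ -0.017277 rad

θ(12) = -2798939/162000000 rad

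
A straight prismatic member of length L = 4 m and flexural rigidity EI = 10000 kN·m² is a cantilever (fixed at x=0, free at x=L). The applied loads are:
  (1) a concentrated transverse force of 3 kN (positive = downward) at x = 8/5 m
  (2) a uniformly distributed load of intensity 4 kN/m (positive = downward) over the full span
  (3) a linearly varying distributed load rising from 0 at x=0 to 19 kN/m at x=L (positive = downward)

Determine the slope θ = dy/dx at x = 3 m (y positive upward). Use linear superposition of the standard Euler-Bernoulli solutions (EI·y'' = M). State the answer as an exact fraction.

θ(3) = -155897/8000000 rad

Load 1 — point force P=3 kN at a=8/5 m (b=L-a=12/5):
  θ_1 = -Pa²/(2EI)  [x>a] = -3·(8/5)²/(2·10000) = -6/15625 rad
Load 2 — uniform load w=4 kN/m over full span:
  θ_2 = -wx(x²-3Lx+3L²)/(6EI) = -4·3·(3²-3·4·3+3·4²)/(6·10000) = -21/5000 rad
Load 3 — triangular load w₀=19 kN/m (0→w₀ over full span):
  θ_3 = (w₀Lx²/4-w₀L²x/3-w₀x⁴/(24L))/EI = (19·4·3²/4-19·4²·3/3-19·3⁴/(24·4))/10000 = -4769/320000 rad
Superposition: θ = Σ θ_i = -155897/8000000 rad ≈ -0.019487 rad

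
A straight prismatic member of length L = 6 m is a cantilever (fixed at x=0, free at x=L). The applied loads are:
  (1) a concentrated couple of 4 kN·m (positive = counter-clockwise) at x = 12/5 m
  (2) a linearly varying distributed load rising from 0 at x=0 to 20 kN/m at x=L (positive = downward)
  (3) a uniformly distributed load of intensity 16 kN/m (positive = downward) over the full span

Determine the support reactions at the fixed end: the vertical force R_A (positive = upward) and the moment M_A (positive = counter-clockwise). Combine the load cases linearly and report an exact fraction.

R_A = 156 kN, M_A = 524 kN·m

Load 1 — applied couple M₀=4 kN·m at a=12/5 m (b=L-a=18/5):
  R_A = 0 kN
  M_A = -M₀ = -4 kN·m
Load 2 — triangular load w₀=20 kN/m (0→w₀ over full span):
  R_A = w₀L/2 = 20·6/2 = 60 kN
  M_A = w₀L²/3 = 20·6²/3 = 240 kN·m
Load 3 — uniform load w=16 kN/m over full span:
  R_A = wL = 16·6 = 96 kN
  M_A = wL²/2 = 16·6²/2 = 288 kN·m
Superposition: R_A = 156 kN, M_A = 524 kN·m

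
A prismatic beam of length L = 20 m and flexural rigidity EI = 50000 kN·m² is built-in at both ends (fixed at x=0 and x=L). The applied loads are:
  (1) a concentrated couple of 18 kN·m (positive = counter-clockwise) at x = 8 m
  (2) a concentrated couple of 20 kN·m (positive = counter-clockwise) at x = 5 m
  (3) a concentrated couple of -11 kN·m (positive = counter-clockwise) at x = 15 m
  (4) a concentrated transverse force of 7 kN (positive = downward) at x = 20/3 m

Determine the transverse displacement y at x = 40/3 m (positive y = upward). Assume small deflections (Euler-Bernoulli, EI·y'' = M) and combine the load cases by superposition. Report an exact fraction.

y(40/3) = 36967/27337500 m

Load 1 — applied couple M₀=18 kN·m at a=8 m (b=L-a=12):
  y_1 = (R_Ax³/6 - M_Ax²/2 - M₀(x-a)²/2)/EI  [x>a] with R_A=162/125, M_A=54/25 = ((162/125)·(40/3)³/6 - (54/25)·(40/3)²/2 - 18·((40/3)-8)²/2)/50000 = 4/3125 m
Load 2 — applied couple M₀=20 kN·m at a=5 m (b=L-a=15):
  y_2 = (R_Ax³/6 - M_Ax²/2 - M₀(x-a)²/2)/EI  [x>a] with R_A=9/8, M_A=-15/4 = ((9/8)·(40/3)³/6 - (-15/4)·(40/3)²/2 - 20·((40/3)-5)²/2)/50000 = 1/600 m
Load 3 — applied couple M₀=-11 kN·m at a=15 m (b=L-a=5):
  y_3 = (R_Ax³/6 - M_Ax²/2)/EI  [x≤a] with R_A=-99/160, M_A=-55/16 = ((-99/160)·(40/3)³/6 - (-55/16)·(40/3)²/2)/50000 = 11/9000 m
Load 4 — point force P=7 kN at a=20/3 m (b=L-a=40/3):
  y_4 = -Pa²(L-x)²(3bL-(3b+a)(L-x))/(6L³EI)  [x>a] = -7·(20/3)²·(20-(40/3))²·(3·(40/3)·20-(3·(40/3)+(20/3))·(20-(40/3)))/(6·20³·50000) = -154/54675 m
Superposition: y = Σ y_i = 36967/27337500 m ≈ 0.001352 m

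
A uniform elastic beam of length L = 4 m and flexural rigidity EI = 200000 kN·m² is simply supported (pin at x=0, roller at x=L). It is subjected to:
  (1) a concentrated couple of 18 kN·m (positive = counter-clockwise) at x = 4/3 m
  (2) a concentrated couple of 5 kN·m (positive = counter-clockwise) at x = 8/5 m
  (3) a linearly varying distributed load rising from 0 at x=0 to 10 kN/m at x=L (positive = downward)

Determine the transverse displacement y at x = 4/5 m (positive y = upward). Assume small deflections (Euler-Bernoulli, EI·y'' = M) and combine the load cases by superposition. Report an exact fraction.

Load 1 — applied couple M₀=18 kN·m at a=4/3 m (b=L-a=8/3):
  y_1 = (M₀x³/(6L)+C₁x)/EI  [x≤a] with C₁=M₀(3b²-L²)/(6L)=4 = (18·(4/5)³/(6·4)+4·(4/5))/200000 = 7/390625 m
Load 2 — applied couple M₀=5 kN·m at a=8/5 m (b=L-a=12/5):
  y_2 = (M₀x³/(6L)+C₁x)/EI  [x≤a] with C₁=M₀(3b²-L²)/(6L)=4/15 = (5·(4/5)³/(6·4)+(4/15)·(4/5))/200000 = 1/625000 m
Load 3 — triangular load w₀=10 kN/m (0→w₀ over full span):
  y_3 = -w₀x(7L⁴-10L²x²+3x⁴)/(360LEI) = -10·(4/5)·(7·4⁴-10·4²·(4/5)²+3·(4/5)⁴)/(360·4·200000) = -1376/29296875 m
Superposition: y = Σ y_i = -6433/234375000 m ≈ -0.000027 m

y(4/5) = -6433/234375000 m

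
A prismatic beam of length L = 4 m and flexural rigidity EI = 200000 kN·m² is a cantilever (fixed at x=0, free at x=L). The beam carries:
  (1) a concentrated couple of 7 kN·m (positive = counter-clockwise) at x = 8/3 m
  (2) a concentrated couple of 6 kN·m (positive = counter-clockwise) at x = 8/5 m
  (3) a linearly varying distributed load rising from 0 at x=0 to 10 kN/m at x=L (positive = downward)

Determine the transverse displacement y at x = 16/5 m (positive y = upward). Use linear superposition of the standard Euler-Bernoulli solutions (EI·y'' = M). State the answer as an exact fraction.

y(16/5) = -99269/175781250 m

Load 1 — applied couple M₀=7 kN·m at a=8/3 m (b=L-a=4/3):
  y_1 = M₀a(2x-a)/(2EI)  [x>a] = 7·(8/3)·(2·(16/5)-(8/3))/(2·200000) = 49/281250 m
Load 2 — applied couple M₀=6 kN·m at a=8/5 m (b=L-a=12/5):
  y_2 = M₀a(2x-a)/(2EI)  [x>a] = 6·(8/5)·(2·(16/5)-(8/5))/(2·200000) = 9/78125 m
Load 3 — triangular load w₀=10 kN/m (0→w₀ over full span):
  y_3 = (w₀Lx³/12-w₀L²x²/6-w₀x⁵/(120L))/EI = (10·4·(16/5)³/12-10·4²·(16/5)²/6-10·(16/5)⁵/(120·4))/200000 = -25024/29296875 m
Superposition: y = Σ y_i = -99269/175781250 m ≈ -0.000565 m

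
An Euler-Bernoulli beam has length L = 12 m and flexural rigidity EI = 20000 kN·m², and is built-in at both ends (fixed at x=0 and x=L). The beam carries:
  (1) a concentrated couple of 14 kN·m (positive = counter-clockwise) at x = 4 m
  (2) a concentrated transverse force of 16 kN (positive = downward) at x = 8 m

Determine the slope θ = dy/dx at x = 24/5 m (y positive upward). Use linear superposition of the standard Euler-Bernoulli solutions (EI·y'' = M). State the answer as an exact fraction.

Load 1 — applied couple M₀=14 kN·m at a=4 m (b=L-a=8):
  θ_1 = (R_Ax²/2 - M_Ax - M₀(x-a))/EI  [x>a] with R_A=14/9, M_A=0 = ((14/9)·(24/5)²/2 - 0·(24/5) - 14·((24/5)-4))/20000 = 21/62500 rad
Load 2 — point force P=16 kN at a=8 m (b=L-a=4):
  θ_2 = -Pb²x(2aL-(3a+b)x)/(2L³EI)  [x≤a] = -16·4²·(24/5)·(2·8·12-(3·8+4)·(24/5))/(2·12³·20000) = -16/15625 rad
Superposition: θ = Σ θ_i = -43/62500 rad ≈ -0.000688 rad

θ(24/5) = -43/62500 rad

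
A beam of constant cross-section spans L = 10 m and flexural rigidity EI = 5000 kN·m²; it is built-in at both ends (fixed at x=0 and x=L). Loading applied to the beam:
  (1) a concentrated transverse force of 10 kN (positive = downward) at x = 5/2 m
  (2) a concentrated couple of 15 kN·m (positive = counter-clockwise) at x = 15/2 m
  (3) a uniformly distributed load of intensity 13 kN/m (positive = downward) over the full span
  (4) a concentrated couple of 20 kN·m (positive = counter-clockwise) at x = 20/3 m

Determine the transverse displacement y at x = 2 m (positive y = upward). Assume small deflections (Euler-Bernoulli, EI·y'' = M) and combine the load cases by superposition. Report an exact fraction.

y(2) = -194/5625 m

Load 1 — point force P=10 kN at a=5/2 m (b=L-a=15/2):
  y_1 = -Pb²x²(3aL-(3a+b)x)/(6L³EI)  [x≤a] = -10·(15/2)²·2²·(3·(5/2)·10-(3·(5/2)+(15/2))·2)/(6·10³·5000) = -27/8000 m
Load 2 — applied couple M₀=15 kN·m at a=15/2 m (b=L-a=5/2):
  y_2 = (R_Ax³/6 - M_Ax²/2)/EI  [x≤a] with R_A=27/16, M_A=75/16 = ((27/16)·2³/6 - (75/16)·2²/2)/5000 = -57/40000 m
Load 3 — uniform load w=13 kN/m over full span:
  y_3 = -wx²(L-x)²/(24EI) = -13·2²·(10-2)²/(24·5000) = -52/1875 m
Load 4 — applied couple M₀=20 kN·m at a=20/3 m (b=L-a=10/3):
  y_4 = (R_Ax³/6 - M_Ax²/2)/EI  [x≤a] with R_A=8/3, M_A=20/3 = ((8/3)·2³/6 - (20/3)·2²/2)/5000 = -11/5625 m
Superposition: y = Σ y_i = -194/5625 m ≈ -0.034489 m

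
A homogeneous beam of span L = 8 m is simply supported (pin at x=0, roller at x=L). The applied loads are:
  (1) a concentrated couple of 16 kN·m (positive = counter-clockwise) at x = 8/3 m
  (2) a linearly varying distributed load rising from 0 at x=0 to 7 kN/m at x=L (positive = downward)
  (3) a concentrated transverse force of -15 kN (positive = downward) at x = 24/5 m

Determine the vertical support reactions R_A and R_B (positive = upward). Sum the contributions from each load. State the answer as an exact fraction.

Load 1 — applied couple M₀=16 kN·m at a=8/3 m (b=L-a=16/3):
  R_A = M₀/L = 16/8 = 2 kN
  R_B = -M₀/L = -16/8 = -2 kN
Load 2 — triangular load w₀=7 kN/m (0→w₀ over full span):
  R_A = w₀L/6 = 7·8/6 = 28/3 kN
  R_B = w₀L/3 = 7·8/3 = 56/3 kN
Load 3 — point force P=-15 kN at a=24/5 m (b=L-a=16/5):
  R_A = Pb/L = (-15)·(16/5)/8 = -6 kN
  R_B = Pa/L = (-15)·(24/5)/8 = -9 kN
Superposition: R_A = 16/3 kN, R_B = 23/3 kN

R_A = 16/3 kN, R_B = 23/3 kN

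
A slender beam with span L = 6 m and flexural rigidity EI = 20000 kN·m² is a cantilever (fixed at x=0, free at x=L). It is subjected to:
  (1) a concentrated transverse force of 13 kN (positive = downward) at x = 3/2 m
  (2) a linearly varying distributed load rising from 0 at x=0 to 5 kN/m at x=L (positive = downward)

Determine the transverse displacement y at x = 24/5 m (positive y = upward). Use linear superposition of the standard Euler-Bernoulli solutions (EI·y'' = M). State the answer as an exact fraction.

y(24/5) = -24765111/1000000000 m

Load 1 — point force P=13 kN at a=3/2 m (b=L-a=9/2):
  y_1 = -Pa²(3x-a)/(6EI)  [x>a] = -13·(3/2)²·(3·(24/5)-(3/2))/(6·20000) = -5031/1600000 m
Load 2 — triangular load w₀=5 kN/m (0→w₀ over full span):
  y_2 = (w₀Lx³/12-w₀L²x²/6-w₀x⁵/(120L))/EI = (5·6·(24/5)³/12-5·6²·(24/5)²/6-5·(24/5)⁵/(120·6))/20000 = -42228/1953125 m
Superposition: y = Σ y_i = -24765111/1000000000 m ≈ -0.024765 m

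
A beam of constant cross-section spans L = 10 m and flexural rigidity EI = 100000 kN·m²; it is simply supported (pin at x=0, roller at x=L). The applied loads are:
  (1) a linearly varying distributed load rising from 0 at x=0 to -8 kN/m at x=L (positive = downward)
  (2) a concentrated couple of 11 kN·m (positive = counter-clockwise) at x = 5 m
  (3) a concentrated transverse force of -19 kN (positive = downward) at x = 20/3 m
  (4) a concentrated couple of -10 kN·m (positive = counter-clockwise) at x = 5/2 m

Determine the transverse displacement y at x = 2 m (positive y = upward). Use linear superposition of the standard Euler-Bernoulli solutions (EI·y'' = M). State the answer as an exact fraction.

y(2) = 3570533/810000000 m

Load 1 — triangular load w₀=-8 kN/m (0→w₀ over full span):
  y_1 = -w₀x(7L⁴-10L²x²+3x⁴)/(360LEI) = -(-8)·2·(7·10⁴-10·10²·2²+3·2⁴)/(360·10·100000) = 688/234375 m
Load 2 — applied couple M₀=11 kN·m at a=5 m (b=L-a=5):
  y_2 = (M₀x³/(6L)+C₁x)/EI  [x≤a] with C₁=M₀(3b²-L²)/(6L)=-55/12 = (11·2³/(6·10)+(-55/12)·2)/100000 = -77/1000000 m
Load 3 — point force P=-19 kN at a=20/3 m (b=L-a=10/3):
  y_3 = -Pbx(L²-b²-x²)/(6LEI)  [x≤a] = -(-19)·(10/3)·2·(10²-(10/3)²-2²)/(6·10·100000) = 3629/2025000 m
Load 4 — applied couple M₀=-10 kN·m at a=5/2 m (b=L-a=15/2):
  y_4 = (M₀x³/(6L)+C₁x)/EI  [x≤a] with C₁=M₀(3b²-L²)/(6L)=-275/24 = ((-10)·2³/(6·10)+(-275/24)·2)/100000 = -97/400000 m
Superposition: y = Σ y_i = 3570533/810000000 m ≈ 0.004408 m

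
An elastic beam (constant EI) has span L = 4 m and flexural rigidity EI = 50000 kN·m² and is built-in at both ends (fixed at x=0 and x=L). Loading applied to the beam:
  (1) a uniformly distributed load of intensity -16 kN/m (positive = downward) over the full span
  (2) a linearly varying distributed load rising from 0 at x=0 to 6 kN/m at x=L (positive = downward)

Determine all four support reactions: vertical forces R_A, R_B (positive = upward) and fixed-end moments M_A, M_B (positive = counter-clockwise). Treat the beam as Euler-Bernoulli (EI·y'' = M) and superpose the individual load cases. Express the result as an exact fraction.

R_A = -142/5 kN, M_A = -272/15 kN·m, R_B = -118/5 kN, M_B = 248/15 kN·m

Load 1 — uniform load w=-16 kN/m over full span:
  R_A = wL/2 = (-16)·4/2 = -32 kN
  M_A = wL²/12 = (-16)·4²/12 = -64/3 kN·m
  R_B = wL/2 = (-16)·4/2 = -32 kN
  M_B = -wL²/12 = -(-16)·4²/12 = 64/3 kN·m
Load 2 — triangular load w₀=6 kN/m (0→w₀ over full span):
  R_A = 3w₀L/20 = 3·6·4/20 = 18/5 kN
  M_A = w₀L²/30 = 6·4²/30 = 16/5 kN·m
  R_B = 7w₀L/20 = 7·6·4/20 = 42/5 kN
  M_B = -w₀L²/20 = -6·4²/20 = -24/5 kN·m
Superposition: R_A = -142/5 kN, M_A = -272/15 kN·m, R_B = -118/5 kN, M_B = 248/15 kN·m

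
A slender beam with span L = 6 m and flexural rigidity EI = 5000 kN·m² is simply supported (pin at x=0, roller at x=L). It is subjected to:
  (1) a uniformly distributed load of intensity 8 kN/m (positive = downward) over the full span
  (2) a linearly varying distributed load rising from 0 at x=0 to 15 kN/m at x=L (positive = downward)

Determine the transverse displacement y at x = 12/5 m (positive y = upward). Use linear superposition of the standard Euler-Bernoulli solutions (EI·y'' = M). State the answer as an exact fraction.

y(12/5) = -192861/3906250 m

Load 1 — uniform load w=8 kN/m over full span:
  y_1 = -wx(L³-2Lx²+x³)/(24EI) = -8·(12/5)·(6³-2·6·(12/5)²+(12/5)³)/(24·5000) = -10044/390625 m
Load 2 — triangular load w₀=15 kN/m (0→w₀ over full span):
  y_2 = -w₀x(7L⁴-10L²x²+3x⁴)/(360LEI) = -15·(12/5)·(7·6⁴-10·6²·(12/5)²+3·(12/5)⁴)/(360·6·5000) = -92421/3906250 m
Superposition: y = Σ y_i = -192861/3906250 m ≈ -0.049372 m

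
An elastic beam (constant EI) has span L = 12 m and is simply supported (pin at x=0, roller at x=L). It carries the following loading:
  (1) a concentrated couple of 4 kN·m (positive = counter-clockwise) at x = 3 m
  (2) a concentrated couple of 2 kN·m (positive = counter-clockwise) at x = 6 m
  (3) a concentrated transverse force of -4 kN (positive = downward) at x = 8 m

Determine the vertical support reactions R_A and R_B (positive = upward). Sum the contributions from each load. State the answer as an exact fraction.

Load 1 — applied couple M₀=4 kN·m at a=3 m (b=L-a=9):
  R_A = M₀/L = 4/12 = 1/3 kN
  R_B = -M₀/L = -4/12 = -1/3 kN
Load 2 — applied couple M₀=2 kN·m at a=6 m (b=L-a=6):
  R_A = M₀/L = 2/12 = 1/6 kN
  R_B = -M₀/L = -2/12 = -1/6 kN
Load 3 — point force P=-4 kN at a=8 m (b=L-a=4):
  R_A = Pb/L = (-4)·4/12 = -4/3 kN
  R_B = Pa/L = (-4)·8/12 = -8/3 kN
Superposition: R_A = -5/6 kN, R_B = -19/6 kN

R_A = -5/6 kN, R_B = -19/6 kN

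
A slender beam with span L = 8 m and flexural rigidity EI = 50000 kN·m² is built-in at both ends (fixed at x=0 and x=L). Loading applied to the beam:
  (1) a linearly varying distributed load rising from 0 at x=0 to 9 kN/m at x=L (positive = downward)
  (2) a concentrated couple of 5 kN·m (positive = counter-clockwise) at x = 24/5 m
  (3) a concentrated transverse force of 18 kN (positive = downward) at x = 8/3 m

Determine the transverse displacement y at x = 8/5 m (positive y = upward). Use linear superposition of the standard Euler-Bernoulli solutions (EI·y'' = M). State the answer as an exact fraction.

Load 1 — triangular load w₀=9 kN/m (0→w₀ over full span):
  y_1 = -w₀x²(L-x)²(x+2L)/(120LEI) = -9·(8/5)²·(8-(8/5))²·((8/5)+2·8)/(120·8·50000) = -16896/48828125 m
Load 2 — applied couple M₀=5 kN·m at a=24/5 m (b=L-a=16/5):
  y_2 = (R_Ax³/6 - M_Ax²/2)/EI  [x≤a] with R_A=9/10, M_A=8/5 = ((9/10)·(8/5)³/6 - (8/5)·(8/5)²/2)/50000 = -56/1953125 m
Load 3 — point force P=18 kN at a=8/3 m (b=L-a=16/3):
  y_3 = -Pb²x²(3aL-(3a+b)x)/(6L³EI)  [x≤a] = -18·(16/3)²·(8/5)²·(3·(8/3)·8-(3·(8/3)+(16/3))·(8/5))/(6·8³·50000) = -256/703125 m
Superposition: y = Σ y_i = -324664/439453125 m ≈ -0.000739 m

y(8/5) = -324664/439453125 m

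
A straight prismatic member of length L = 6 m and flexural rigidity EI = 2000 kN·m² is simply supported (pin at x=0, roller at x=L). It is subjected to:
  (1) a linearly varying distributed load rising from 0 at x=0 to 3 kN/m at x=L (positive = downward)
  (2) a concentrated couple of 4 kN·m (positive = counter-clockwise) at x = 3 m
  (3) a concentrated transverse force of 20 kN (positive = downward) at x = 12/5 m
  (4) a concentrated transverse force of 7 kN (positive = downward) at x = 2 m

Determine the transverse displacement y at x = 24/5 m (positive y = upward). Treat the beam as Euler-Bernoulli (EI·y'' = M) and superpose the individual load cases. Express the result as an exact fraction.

Load 1 — triangular load w₀=3 kN/m (0→w₀ over full span):
  y_1 = -w₀x(7L⁴-10L²x²+3x⁴)/(360LEI) = -3·(24/5)·(7·6⁴-10·6²·(24/5)²+3·(24/5)⁴)/(360·6·2000) = -30861/3906250 m
Load 2 — applied couple M₀=4 kN·m at a=3 m (b=L-a=3):
  y_2 = (M₀x³/(6L)-M₀(x-a)²/2+C₁x)/EI  [x>a] with C₁=M₀(3b²-L²)/(6L)=-1 = (4·(24/5)³/(6·6)-4·((24/5)-3)²/2+(-1)·(24/5))/2000 = 63/125000 m
Load 3 — point force P=20 kN at a=12/5 m (b=L-a=18/5):
  y_3 = -Pa(L-x)(2Lx-a²-x²)/(6LEI)  [x>a] = -20·(12/5)·(6-(24/5))·(2·6·(24/5)-(12/5)²-(24/5)²)/(6·6·2000) = -72/3125 m
Load 4 — point force P=7 kN at a=2 m (b=L-a=4):
  y_4 = -Pa(L-x)(2Lx-a²-x²)/(6LEI)  [x>a] = -7·2·(6-(24/5))·(2·6·(24/5)-2²-(24/5)²)/(6·6·2000) = -1337/187500 m
Superposition: y = Σ y_i = -1760957/46875000 m ≈ -0.037567 m

y(24/5) = -1760957/46875000 m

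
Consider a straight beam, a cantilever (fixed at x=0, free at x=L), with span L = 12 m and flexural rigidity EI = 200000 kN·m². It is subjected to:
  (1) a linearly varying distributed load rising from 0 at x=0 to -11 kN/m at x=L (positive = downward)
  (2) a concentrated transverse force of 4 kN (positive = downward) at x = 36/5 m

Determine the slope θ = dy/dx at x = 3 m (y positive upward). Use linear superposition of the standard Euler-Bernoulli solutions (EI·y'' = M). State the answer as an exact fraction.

θ(3) = 195471/32000000 rad

Load 1 — triangular load w₀=-11 kN/m (0→w₀ over full span):
  θ_1 = (w₀Lx²/4-w₀L²x/3-w₀x⁴/(24L))/EI = ((-11)·12·3²/4-(-11)·12²·3/3-(-11)·3⁴/(24·12))/200000 = 41283/6400000 rad
Load 2 — point force P=4 kN at a=36/5 m (b=L-a=24/5):
  θ_2 = -Px(2a-x)/(2EI)  [x≤a] = -4·3·(2·(36/5)-3)/(2·200000) = -171/500000 rad
Superposition: θ = Σ θ_i = 195471/32000000 rad ≈ 0.006108 rad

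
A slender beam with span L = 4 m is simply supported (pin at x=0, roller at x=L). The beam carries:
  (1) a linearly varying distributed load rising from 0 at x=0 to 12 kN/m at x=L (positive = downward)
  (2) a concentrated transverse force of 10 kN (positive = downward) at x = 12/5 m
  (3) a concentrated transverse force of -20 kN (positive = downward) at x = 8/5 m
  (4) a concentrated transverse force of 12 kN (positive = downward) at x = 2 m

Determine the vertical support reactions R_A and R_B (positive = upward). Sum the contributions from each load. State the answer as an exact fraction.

Load 1 — triangular load w₀=12 kN/m (0→w₀ over full span):
  R_A = w₀L/6 = 12·4/6 = 8 kN
  R_B = w₀L/3 = 12·4/3 = 16 kN
Load 2 — point force P=10 kN at a=12/5 m (b=L-a=8/5):
  R_A = Pb/L = 10·(8/5)/4 = 4 kN
  R_B = Pa/L = 10·(12/5)/4 = 6 kN
Load 3 — point force P=-20 kN at a=8/5 m (b=L-a=12/5):
  R_A = Pb/L = (-20)·(12/5)/4 = -12 kN
  R_B = Pa/L = (-20)·(8/5)/4 = -8 kN
Load 4 — point force P=12 kN at a=2 m (b=L-a=2):
  R_A = Pb/L = 12·2/4 = 6 kN
  R_B = Pa/L = 12·2/4 = 6 kN
Superposition: R_A = 6 kN, R_B = 20 kN

R_A = 6 kN, R_B = 20 kN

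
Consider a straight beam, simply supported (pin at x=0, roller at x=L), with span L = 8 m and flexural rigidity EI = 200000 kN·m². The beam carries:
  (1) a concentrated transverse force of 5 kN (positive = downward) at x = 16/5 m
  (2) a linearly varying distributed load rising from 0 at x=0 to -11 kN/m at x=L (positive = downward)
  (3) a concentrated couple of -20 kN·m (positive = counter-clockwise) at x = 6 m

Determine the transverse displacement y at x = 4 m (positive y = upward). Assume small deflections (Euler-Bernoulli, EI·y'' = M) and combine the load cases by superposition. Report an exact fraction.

Load 1 — point force P=5 kN at a=16/5 m (b=L-a=24/5):
  y_1 = -Pa(L-x)(2Lx-a²-x²)/(6LEI)  [x>a] = -5·(16/5)·(8-4)·(2·8·4-(16/5)²-4²)/(6·8·200000) = -59/234375 m
Load 2 — triangular load w₀=-11 kN/m (0→w₀ over full span):
  y_2 = -w₀x(7L⁴-10L²x²+3x⁴)/(360LEI) = -(-11)·4·(7·8⁴-10·8²·4²+3·4⁴)/(360·8·200000) = 11/7500 m
Load 3 — applied couple M₀=-20 kN·m at a=6 m (b=L-a=2):
  y_3 = (M₀x³/(6L)+C₁x)/EI  [x≤a] with C₁=M₀(3b²-L²)/(6L)=65/3 = ((-20)·4³/(6·8)+(65/3)·4)/200000 = 3/10000 m
Superposition: y = Σ y_i = 5681/3750000 m ≈ 0.001515 m

y(4) = 5681/3750000 m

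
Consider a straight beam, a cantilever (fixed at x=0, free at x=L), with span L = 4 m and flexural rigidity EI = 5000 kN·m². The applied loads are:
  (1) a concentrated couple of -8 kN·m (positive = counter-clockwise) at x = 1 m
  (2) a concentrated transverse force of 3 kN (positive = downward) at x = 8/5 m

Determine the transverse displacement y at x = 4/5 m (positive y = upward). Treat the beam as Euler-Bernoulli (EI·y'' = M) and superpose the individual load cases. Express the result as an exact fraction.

y(4/5) = -12/15625 m

Load 1 — applied couple M₀=-8 kN·m at a=1 m (b=L-a=3):
  y_1 = M₀x²/(2EI)  [x≤a] = (-8)·(4/5)²/(2·5000) = -8/15625 m
Load 2 — point force P=3 kN at a=8/5 m (b=L-a=12/5):
  y_2 = -Px²(3a-x)/(6EI)  [x≤a] = -3·(4/5)²·(3·(8/5)-(4/5))/(6·5000) = -4/15625 m
Superposition: y = Σ y_i = -12/15625 m ≈ -0.000768 m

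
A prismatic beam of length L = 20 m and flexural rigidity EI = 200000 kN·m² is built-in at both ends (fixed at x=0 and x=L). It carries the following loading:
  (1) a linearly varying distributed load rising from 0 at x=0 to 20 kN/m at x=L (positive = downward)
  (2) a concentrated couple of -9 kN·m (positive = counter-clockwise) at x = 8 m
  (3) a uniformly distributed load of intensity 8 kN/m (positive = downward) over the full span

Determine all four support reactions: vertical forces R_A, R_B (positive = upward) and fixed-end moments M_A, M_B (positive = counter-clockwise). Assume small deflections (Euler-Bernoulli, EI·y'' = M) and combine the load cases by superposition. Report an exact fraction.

R_A = 17419/125 kN, M_A = 39919/75 kN·m, R_B = 27581/125 kN, M_B = -50216/75 kN·m

Load 1 — triangular load w₀=20 kN/m (0→w₀ over full span):
  R_A = 3w₀L/20 = 3·20·20/20 = 60 kN
  M_A = w₀L²/30 = 20·20²/30 = 800/3 kN·m
  R_B = 7w₀L/20 = 7·20·20/20 = 140 kN
  M_B = -w₀L²/20 = -20·20²/20 = -400 kN·m
Load 2 — applied couple M₀=-9 kN·m at a=8 m (b=L-a=12):
  R_A = 6M₀ab/L³ = 6·(-9)·8·12/20³ = -81/125 kN
  M_A = M₀b(2a-b)/L² = (-9)·12·(2·8-12)/20² = -27/25 kN·m
  R_B = -6M₀ab/L³ = -6·(-9)·8·12/20³ = 81/125 kN
  M_B = M₀a(2b-a)/L² = (-9)·8·(2·12-8)/20² = -72/25 kN·m
Load 3 — uniform load w=8 kN/m over full span:
  R_A = wL/2 = 8·20/2 = 80 kN
  M_A = wL²/12 = 8·20²/12 = 800/3 kN·m
  R_B = wL/2 = 8·20/2 = 80 kN
  M_B = -wL²/12 = -8·20²/12 = -800/3 kN·m
Superposition: R_A = 17419/125 kN, M_A = 39919/75 kN·m, R_B = 27581/125 kN, M_B = -50216/75 kN·m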